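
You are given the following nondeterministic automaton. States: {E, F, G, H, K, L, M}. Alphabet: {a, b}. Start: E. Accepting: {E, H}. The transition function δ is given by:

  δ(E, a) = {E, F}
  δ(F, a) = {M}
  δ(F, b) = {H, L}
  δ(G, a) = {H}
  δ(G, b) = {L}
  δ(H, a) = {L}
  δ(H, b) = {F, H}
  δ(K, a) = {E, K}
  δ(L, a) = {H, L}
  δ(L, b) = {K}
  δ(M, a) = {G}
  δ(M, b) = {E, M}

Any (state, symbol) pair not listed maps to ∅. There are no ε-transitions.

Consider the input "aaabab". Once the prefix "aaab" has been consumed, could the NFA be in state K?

No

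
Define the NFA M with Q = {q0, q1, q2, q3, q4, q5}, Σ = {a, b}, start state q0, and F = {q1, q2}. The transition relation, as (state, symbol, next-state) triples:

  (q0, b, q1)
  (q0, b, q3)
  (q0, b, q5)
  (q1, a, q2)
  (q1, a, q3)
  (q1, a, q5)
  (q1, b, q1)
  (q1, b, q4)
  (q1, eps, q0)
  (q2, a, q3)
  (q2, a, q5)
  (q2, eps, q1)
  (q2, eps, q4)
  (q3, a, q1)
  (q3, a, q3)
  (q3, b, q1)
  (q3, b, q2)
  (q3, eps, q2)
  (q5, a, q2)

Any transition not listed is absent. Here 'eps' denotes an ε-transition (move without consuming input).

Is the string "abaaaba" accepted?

No

Start in {q0}.
Read 'a': q0→∅; now ∅.
The set is empty and remains empty for the remaining 6 symbols.
The final set ∅ contains no accepting state.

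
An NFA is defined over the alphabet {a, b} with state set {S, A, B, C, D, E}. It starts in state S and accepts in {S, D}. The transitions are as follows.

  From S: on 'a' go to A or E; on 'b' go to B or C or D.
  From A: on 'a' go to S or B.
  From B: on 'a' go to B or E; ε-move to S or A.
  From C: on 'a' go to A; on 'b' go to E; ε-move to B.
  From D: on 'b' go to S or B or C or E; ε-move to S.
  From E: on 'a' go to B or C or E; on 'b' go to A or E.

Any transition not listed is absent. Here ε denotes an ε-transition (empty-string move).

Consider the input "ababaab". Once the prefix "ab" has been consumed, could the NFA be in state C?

Start in {S}.
Read 'a': S→{A, E}; now {A, E}.
Read 'b': A→∅, E→{A, E}; now {A, E}.
State C is not in {A, E}.

No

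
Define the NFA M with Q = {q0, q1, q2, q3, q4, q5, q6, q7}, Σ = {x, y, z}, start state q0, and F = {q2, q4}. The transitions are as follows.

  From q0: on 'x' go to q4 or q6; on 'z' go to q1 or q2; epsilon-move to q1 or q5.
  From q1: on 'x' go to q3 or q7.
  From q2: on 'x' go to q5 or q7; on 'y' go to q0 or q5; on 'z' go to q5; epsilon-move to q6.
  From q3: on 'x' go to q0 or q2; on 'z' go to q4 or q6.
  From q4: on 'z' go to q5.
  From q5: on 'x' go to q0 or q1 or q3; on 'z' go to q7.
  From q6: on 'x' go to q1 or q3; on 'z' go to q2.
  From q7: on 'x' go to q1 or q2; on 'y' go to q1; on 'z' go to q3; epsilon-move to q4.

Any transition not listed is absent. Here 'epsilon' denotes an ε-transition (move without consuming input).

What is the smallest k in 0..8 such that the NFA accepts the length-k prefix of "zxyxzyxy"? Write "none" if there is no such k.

1

Start: ε-closure({q0}) = {q0, q1, q5}.
Read 'z': q0→{q1, q2}, q1→∅, q5→{q7}; union {q1, q2, q7}; ε-closure = {q1, q2, q4, q6, q7}.
None of the earlier sets intersect F, but {q1, q2, q4, q6, q7} does.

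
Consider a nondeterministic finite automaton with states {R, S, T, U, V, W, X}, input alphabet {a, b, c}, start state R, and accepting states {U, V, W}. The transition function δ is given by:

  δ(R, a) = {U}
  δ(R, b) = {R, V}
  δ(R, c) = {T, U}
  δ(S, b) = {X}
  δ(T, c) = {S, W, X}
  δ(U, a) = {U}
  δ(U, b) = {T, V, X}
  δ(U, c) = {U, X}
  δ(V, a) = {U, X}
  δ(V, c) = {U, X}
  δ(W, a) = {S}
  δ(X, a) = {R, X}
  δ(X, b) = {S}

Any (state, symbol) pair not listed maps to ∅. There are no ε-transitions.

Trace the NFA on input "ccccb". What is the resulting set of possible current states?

{S, T, V, X}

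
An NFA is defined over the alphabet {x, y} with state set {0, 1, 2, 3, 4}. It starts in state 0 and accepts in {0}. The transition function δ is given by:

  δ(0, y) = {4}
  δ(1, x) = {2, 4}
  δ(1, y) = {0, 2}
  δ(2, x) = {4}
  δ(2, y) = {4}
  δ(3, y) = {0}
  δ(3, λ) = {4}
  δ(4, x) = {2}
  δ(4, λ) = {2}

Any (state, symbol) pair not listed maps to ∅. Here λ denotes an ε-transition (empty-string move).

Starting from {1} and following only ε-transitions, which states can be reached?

Begin with {1}.
No ε-moves leave this set, so the closure equals the set itself.

{1}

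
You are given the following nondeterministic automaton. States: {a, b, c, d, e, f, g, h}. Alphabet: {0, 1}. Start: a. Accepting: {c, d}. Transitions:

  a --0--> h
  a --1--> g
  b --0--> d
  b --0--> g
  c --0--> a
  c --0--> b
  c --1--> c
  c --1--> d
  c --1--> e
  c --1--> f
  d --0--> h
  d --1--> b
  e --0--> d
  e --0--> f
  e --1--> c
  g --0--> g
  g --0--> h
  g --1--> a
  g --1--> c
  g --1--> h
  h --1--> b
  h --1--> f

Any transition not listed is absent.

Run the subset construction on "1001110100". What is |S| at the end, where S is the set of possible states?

3

Start in {a}.
Read '1': {a} → {g}.
Read '0': {g} → {g, h}.
Read '0': {g, h} → {g, h}.
Read '1': {g, h} → {a, b, c, f, h}.
Read '1': {a, b, c, f, h} → {b, c, d, e, f, g}.
Read '1': {b, c, d, e, f, g} → {a, b, c, d, e, f, h}.
Read '0': {a, b, c, d, e, f, h} → {a, b, d, f, g, h}.
Read '1': {a, b, d, f, g, h} → {a, b, c, f, g, h}.
Read '0': {a, b, c, f, g, h} → {a, b, d, g, h}.
Read '0': {a, b, d, g, h} → {d, g, h}.
That set has 3 states.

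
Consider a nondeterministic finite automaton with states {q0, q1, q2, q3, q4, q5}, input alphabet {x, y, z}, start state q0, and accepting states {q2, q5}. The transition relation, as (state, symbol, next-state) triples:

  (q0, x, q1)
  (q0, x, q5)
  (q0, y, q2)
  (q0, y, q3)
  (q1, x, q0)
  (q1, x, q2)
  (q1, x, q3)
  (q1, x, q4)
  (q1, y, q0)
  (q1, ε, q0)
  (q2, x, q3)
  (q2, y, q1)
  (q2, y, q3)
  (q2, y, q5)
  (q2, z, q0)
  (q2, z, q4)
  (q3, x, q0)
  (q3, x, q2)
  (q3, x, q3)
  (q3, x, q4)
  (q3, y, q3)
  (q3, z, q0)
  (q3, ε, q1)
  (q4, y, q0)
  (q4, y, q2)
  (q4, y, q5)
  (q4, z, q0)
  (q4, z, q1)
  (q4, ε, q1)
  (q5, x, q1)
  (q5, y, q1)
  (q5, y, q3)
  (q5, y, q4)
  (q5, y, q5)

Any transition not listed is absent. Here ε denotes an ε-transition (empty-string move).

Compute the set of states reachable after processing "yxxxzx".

{q0, q1, q2, q3, q4, q5}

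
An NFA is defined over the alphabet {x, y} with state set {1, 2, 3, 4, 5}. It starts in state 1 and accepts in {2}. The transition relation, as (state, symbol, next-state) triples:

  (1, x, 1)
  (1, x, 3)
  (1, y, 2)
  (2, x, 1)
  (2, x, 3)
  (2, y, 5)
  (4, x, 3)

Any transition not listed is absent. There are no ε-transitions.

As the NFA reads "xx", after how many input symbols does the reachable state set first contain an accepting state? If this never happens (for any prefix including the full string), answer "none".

Start in {1}.
Read 'x': 1→{1, 3}; now {1, 3}.
Read 'x': 1→{1, 3}, 3→∅; now {1, 3}.
No reachable set along the way intersects F.

none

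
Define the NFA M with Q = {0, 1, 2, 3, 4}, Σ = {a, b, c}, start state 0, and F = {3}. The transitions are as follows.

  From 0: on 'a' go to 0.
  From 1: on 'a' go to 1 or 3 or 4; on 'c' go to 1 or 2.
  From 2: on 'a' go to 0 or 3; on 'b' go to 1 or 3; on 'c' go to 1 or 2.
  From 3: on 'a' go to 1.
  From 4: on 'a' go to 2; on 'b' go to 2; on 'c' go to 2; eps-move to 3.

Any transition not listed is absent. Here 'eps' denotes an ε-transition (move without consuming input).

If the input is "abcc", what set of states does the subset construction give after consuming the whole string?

∅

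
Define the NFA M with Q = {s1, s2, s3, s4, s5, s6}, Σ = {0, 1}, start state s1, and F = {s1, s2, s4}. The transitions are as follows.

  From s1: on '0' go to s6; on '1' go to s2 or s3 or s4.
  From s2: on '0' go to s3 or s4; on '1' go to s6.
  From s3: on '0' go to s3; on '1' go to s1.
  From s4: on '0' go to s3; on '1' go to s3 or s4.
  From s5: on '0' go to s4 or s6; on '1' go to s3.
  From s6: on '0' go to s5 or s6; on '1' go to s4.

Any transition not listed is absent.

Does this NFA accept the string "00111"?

Yes

Start in {s1}.
Read '0': s1→{s6}; now {s6}.
Read '0': s6→{s5, s6}; now {s5, s6}.
Read '1': s5→{s3}, s6→{s4}; now {s3, s4}.
Read '1': s3→{s1}, s4→{s3, s4}; now {s1, s3, s4}.
Read '1': s1→{s2, s3, s4}, s3→{s1}, s4→{s3, s4}; now {s1, s2, s3, s4}.
The final set {s1, s2, s3, s4} contains the accepting states s1, s2, s4.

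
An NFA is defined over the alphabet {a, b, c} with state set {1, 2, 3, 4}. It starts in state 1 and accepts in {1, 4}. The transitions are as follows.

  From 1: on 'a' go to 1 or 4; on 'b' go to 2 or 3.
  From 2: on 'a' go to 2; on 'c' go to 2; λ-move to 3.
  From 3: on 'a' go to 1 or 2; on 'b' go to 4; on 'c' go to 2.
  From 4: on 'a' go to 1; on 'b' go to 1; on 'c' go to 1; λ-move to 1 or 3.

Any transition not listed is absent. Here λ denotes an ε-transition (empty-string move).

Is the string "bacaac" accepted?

Yes

Start in {1}.
Read 'b': 1→{2, 3}; now {2, 3}.
Read 'a': 2→{2}, 3→{1, 2}; union {1, 2}; ε-closure = {1, 2, 3}.
Read 'c': 1→∅, 2→{2}, 3→{2}; union {2}; ε-closure = {2, 3}.
Read 'a': 2→{2}, 3→{1, 2}; union {1, 2}; ε-closure = {1, 2, 3}.
Read 'a': 1→{1, 4}, 2→{2}, 3→{1, 2}; union {1, 2, 4}; ε-closure = {1, 2, 3, 4}.
Read 'c': 1→∅, 2→{2}, 3→{2}, 4→{1}; union {1, 2}; ε-closure = {1, 2, 3}.
The final set {1, 2, 3} contains the accepting state 1.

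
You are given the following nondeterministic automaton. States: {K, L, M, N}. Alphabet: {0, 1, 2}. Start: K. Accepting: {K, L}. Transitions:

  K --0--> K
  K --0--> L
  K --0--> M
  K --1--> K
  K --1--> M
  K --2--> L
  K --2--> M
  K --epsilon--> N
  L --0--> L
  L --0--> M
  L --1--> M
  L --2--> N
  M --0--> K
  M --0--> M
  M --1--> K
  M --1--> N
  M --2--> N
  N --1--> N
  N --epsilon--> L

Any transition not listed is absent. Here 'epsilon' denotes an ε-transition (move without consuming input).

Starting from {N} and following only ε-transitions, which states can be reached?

{L, N}

Begin with {N}.
ε-move N → L; add L.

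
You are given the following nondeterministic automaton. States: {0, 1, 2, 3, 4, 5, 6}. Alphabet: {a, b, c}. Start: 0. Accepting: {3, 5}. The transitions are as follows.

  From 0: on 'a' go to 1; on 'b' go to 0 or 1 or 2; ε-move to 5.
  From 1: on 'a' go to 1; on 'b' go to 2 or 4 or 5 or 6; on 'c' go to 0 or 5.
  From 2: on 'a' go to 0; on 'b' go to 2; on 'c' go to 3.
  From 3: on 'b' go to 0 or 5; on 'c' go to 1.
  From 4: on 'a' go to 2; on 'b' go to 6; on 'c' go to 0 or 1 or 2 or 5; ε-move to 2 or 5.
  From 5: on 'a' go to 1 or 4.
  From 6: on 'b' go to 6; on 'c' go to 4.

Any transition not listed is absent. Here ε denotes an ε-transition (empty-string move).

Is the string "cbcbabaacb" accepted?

No

Start: ε-closure({0}) = {0, 5}.
Read 'c': 0→∅, 5→∅; now ∅.
The set is empty and remains empty for the remaining 9 symbols.
The final set ∅ contains no accepting state.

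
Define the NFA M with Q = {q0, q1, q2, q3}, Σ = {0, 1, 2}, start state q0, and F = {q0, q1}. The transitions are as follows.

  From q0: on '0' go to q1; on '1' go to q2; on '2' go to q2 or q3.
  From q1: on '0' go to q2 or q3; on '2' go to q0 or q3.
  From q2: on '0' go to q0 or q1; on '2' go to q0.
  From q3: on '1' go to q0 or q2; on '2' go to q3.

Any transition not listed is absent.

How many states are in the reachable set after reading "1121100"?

0

Start in {q0}.
Read '1': {q0} → {q2}.
Read '1': {q2} → ∅.
The set is empty and remains empty for the remaining 5 symbols.
That set has 0 states.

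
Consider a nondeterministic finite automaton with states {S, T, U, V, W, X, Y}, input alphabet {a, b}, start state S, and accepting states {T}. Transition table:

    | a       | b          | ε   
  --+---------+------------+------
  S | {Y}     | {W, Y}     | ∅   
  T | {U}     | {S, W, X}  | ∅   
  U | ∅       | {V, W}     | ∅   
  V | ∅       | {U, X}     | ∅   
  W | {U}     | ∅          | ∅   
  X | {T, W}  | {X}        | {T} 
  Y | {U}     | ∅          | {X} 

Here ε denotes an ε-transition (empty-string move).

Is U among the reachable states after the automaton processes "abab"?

No

Start in {S}.
Read 'a': {S} → {T, X, Y}.
Read 'b': {T, X, Y} → {S, T, W, X}.
Read 'a': {S, T, W, X} → {T, U, W, X, Y}.
Read 'b': {T, U, W, X, Y} → {S, T, V, W, X}.
State U is not in {S, T, V, W, X}.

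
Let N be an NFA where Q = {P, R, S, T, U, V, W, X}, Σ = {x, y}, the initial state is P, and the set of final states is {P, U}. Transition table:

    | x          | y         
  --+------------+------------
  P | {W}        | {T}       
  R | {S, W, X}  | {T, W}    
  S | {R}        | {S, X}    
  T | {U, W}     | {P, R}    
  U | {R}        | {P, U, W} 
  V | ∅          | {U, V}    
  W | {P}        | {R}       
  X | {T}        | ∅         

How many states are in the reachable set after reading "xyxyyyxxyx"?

Start in {P}.
Read 'x': P→{W}; now {W}.
Read 'y': W→{R}; now {R}.
Read 'x': R→{S, W, X}; now {S, W, X}.
Read 'y': S→{S, X}, W→{R}, X→∅; now {R, S, X}.
Read 'y': R→{T, W}, S→{S, X}, X→∅; now {S, T, W, X}.
Read 'y': S→{S, X}, T→{P, R}, W→{R}, X→∅; now {P, R, S, X}.
Read 'x': P→{W}, R→{S, W, X}, S→{R}, X→{T}; now {R, S, T, W, X}.
Read 'x': R→{S, W, X}, S→{R}, T→{U, W}, W→{P}, X→{T}; now {P, R, S, T, U, W, X}.
Read 'y': P→{T}, R→{T, W}, S→{S, X}, T→{P, R}, U→{P, U, W}, W→{R}, X→∅; now {P, R, S, T, U, W, X}.
Read 'x': P→{W}, R→{S, W, X}, S→{R}, T→{U, W}, U→{R}, W→{P}, X→{T}; now {P, R, S, T, U, W, X}.
That set has 7 states.

7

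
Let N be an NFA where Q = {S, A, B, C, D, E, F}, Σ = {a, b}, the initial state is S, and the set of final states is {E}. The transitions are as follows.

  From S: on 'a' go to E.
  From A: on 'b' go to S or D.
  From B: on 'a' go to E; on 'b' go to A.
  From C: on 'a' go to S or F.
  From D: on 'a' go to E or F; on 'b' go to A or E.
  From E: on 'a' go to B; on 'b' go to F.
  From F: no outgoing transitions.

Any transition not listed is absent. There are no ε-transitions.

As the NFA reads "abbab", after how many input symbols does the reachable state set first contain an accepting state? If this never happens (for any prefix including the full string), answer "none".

Start in {S}.
Read 'a': {S} → {E}.
None of the earlier sets intersect F, but {E} does.

1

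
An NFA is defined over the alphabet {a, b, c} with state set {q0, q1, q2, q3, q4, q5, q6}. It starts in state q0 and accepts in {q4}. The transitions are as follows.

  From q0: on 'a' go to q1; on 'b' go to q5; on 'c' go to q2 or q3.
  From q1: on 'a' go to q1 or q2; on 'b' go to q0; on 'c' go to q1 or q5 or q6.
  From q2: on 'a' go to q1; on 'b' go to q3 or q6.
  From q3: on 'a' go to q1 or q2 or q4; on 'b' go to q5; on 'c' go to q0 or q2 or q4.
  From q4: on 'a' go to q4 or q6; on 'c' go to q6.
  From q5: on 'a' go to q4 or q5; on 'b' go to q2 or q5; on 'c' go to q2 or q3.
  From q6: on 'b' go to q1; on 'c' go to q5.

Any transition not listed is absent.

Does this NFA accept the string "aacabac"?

Start in {q0}.
Read 'a': {q0} → {q1}.
Read 'a': {q1} → {q1, q2}.
Read 'c': {q1, q2} → {q1, q5, q6}.
Read 'a': {q1, q5, q6} → {q1, q2, q4, q5}.
Read 'b': {q1, q2, q4, q5} → {q0, q2, q3, q5, q6}.
Read 'a': {q0, q2, q3, q5, q6} → {q1, q2, q4, q5}.
Read 'c': {q1, q2, q4, q5} → {q1, q2, q3, q5, q6}.
The final set {q1, q2, q3, q5, q6} contains no accepting state.

No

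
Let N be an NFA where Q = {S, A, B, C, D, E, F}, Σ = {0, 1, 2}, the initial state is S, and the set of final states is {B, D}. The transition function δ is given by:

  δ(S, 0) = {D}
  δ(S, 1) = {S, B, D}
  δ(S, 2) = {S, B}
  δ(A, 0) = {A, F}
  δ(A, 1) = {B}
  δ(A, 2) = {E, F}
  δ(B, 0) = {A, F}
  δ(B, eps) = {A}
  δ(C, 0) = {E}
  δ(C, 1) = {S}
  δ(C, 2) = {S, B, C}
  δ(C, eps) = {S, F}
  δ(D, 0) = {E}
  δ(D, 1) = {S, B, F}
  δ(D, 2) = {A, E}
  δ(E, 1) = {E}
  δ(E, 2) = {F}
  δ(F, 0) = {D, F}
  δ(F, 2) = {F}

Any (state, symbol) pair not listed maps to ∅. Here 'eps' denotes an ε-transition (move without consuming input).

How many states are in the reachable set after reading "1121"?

5

Start in {S}.
Read '1': {S} → {S, A, B, D}.
Read '1': {S, A, B, D} → {S, A, B, D, F}.
Read '2': {S, A, B, D, F} → {S, A, B, E, F}.
Read '1': {S, A, B, E, F} → {S, A, B, D, E}.
That set has 5 states.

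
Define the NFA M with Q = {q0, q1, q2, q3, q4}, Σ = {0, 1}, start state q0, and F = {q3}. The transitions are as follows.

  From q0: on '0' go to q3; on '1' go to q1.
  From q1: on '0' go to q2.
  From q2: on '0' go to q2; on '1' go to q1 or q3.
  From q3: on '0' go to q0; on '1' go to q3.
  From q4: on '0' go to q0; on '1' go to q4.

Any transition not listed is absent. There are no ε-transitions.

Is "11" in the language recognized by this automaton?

Start in {q0}.
Read '1': {q0} → {q1}.
Read '1': {q1} → ∅.
The final set ∅ contains no accepting state.

No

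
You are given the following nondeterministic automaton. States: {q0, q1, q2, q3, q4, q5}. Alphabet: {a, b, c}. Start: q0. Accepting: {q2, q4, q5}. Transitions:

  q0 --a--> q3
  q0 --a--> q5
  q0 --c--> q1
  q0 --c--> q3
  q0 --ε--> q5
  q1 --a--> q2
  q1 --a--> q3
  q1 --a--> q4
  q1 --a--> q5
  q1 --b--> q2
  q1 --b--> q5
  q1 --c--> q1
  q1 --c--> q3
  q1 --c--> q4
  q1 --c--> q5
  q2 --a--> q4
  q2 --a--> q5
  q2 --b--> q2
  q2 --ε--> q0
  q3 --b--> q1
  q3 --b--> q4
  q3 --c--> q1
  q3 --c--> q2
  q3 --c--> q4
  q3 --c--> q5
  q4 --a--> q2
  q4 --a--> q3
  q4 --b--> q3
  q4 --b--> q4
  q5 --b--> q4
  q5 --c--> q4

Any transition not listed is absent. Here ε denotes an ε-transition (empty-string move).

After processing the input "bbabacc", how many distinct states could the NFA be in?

Start: ε-closure({q0}) = {q0, q5}.
Read 'b': q0→∅, q5→{q4}; now {q4}.
Read 'b': q4→{q3, q4}; now {q3, q4}.
Read 'a': q3→∅, q4→{q2, q3}; union {q2, q3}; ε-closure = {q0, q2, q3, q5}.
Read 'b': q0→∅, q2→{q2}, q3→{q1, q4}, q5→{q4}; union {q1, q2, q4}; ε-closure = {q0, q1, q2, q4, q5}.
Read 'a': q0→{q3, q5}, q1→{q2, q3, q4, q5}, q2→{q4, q5}, q4→{q2, q3}, q5→∅; union {q2, q3, q4, q5}; ε-closure = {q0, q2, q3, q4, q5}.
Read 'c': q0→{q1, q3}, q2→∅, q3→{q1, q2, q4, q5}, q4→∅, q5→{q4}; union {q1, q2, q3, q4, q5}; ε-closure = {q0, q1, q2, q3, q4, q5}.
Read 'c': q0→{q1, q3}, q1→{q1, q3, q4, q5}, q2→∅, q3→{q1, q2, q4, q5}, q4→∅, q5→{q4}; union {q1, q2, q3, q4, q5}; ε-closure = {q0, q1, q2, q3, q4, q5}.
That set has 6 states.

6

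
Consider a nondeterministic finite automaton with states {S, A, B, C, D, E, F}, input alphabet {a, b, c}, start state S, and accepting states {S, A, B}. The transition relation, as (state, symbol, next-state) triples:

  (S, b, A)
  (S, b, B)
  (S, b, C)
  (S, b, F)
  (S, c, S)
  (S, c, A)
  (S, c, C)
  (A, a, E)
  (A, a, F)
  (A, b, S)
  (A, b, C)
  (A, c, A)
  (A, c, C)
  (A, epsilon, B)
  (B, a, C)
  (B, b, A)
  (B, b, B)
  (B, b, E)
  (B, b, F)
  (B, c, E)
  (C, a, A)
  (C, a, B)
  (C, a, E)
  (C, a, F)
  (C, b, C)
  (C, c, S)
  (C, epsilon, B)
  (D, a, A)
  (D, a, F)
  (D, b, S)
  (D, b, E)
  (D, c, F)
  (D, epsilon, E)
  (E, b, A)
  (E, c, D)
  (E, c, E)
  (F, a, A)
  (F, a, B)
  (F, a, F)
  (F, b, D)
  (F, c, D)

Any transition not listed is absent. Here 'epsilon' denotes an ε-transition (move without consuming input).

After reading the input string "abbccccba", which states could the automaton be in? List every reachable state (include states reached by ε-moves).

Start in {S}.
Read 'a': {S} → ∅.
The set is empty and remains empty for the remaining 8 symbols.

∅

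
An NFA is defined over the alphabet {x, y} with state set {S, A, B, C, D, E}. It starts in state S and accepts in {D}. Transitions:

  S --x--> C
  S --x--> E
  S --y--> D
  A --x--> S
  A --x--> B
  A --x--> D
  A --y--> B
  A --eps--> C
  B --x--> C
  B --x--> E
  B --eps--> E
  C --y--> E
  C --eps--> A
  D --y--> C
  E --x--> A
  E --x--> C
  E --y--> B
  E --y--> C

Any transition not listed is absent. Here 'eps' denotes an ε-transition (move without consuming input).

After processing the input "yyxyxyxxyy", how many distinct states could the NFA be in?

4

Start in {S}.
Read 'y': {S} → {D}.
Read 'y': {D} → {A, C}.
Read 'x': {A, C} → {S, B, D, E}.
Read 'y': {S, B, D, E} → {A, B, C, D, E}.
Read 'x': {A, B, C, D, E} → {S, A, B, C, D, E}.
Read 'y': {S, A, B, C, D, E} → {A, B, C, D, E}.
Read 'x': {A, B, C, D, E} → {S, A, B, C, D, E}.
Read 'x': {S, A, B, C, D, E} → {S, A, B, C, D, E}.
Read 'y': {S, A, B, C, D, E} → {A, B, C, D, E}.
Read 'y': {A, B, C, D, E} → {A, B, C, E}.
That set has 4 states.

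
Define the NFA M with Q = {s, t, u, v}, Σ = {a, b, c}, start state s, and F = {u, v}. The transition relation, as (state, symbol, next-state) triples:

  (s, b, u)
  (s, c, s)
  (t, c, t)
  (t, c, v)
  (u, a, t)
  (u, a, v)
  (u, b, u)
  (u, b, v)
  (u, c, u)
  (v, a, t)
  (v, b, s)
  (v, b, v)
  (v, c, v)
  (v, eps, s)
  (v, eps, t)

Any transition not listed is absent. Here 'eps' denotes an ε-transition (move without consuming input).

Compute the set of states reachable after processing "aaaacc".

∅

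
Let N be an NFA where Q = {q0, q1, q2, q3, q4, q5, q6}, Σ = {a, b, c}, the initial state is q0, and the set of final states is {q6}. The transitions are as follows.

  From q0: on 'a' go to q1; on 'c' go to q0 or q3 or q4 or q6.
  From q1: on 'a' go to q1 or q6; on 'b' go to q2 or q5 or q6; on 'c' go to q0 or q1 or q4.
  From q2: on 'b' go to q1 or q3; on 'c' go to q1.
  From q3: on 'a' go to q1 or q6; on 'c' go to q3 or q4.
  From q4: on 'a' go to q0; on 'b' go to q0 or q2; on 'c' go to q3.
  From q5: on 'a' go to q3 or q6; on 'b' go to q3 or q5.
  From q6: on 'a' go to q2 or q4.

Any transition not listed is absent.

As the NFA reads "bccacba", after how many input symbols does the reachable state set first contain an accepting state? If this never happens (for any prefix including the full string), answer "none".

none

Start in {q0}.
Read 'b': {q0} → ∅.
The set is empty and remains empty for the remaining 6 symbols.
No reachable set along the way intersects F.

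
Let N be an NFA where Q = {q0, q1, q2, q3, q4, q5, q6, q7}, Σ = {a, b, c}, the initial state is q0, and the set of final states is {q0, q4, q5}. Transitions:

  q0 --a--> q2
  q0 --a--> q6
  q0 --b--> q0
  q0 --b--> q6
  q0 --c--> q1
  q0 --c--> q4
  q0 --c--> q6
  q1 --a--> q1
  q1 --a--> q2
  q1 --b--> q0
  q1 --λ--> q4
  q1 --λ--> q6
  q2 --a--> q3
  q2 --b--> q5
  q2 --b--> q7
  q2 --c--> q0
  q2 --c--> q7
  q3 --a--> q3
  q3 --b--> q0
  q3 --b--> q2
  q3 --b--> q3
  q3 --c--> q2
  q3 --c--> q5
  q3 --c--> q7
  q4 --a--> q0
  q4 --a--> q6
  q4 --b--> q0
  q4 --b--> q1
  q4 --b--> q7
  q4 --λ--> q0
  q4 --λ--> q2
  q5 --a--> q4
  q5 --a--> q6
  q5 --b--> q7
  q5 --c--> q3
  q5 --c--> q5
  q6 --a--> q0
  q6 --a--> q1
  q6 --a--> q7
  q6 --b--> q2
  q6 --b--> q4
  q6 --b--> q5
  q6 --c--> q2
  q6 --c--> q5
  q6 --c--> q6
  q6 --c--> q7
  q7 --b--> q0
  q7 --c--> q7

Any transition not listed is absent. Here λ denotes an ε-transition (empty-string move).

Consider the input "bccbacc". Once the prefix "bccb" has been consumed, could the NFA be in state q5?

Start in {q0}.
Read 'b': {q0} → {q0, q6}.
Read 'c': {q0, q6} → {q0, q1, q2, q4, q5, q6, q7}.
Read 'c': {q0, q1, q2, q4, q5, q6, q7} → {q0, q1, q2, q3, q4, q5, q6, q7}.
Read 'b': {q0, q1, q2, q3, q4, q5, q6, q7} → {q0, q1, q2, q3, q4, q5, q6, q7}.
State q5 is in {q0, q1, q2, q3, q4, q5, q6, q7}.

Yes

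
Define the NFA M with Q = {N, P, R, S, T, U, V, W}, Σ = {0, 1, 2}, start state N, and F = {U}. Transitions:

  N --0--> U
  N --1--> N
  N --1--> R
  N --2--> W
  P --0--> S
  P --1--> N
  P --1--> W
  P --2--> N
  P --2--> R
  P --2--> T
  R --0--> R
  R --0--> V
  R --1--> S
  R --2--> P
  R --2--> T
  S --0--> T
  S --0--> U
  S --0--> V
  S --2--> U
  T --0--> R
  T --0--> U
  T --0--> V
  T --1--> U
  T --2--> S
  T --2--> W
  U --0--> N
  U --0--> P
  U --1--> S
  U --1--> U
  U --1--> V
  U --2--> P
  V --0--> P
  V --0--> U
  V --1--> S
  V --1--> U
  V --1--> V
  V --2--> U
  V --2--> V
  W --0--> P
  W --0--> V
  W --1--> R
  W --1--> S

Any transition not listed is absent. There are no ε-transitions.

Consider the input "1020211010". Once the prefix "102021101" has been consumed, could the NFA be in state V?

Start in {N}.
Read '1': N→{N, R}; now {N, R}.
Read '0': N→{U}, R→{R, V}; now {R, U, V}.
Read '2': R→{P, T}, U→{P}, V→{U, V}; now {P, T, U, V}.
Read '0': P→{S}, T→{R, U, V}, U→{N, P}, V→{P, U}; now {N, P, R, S, U, V}.
Read '2': N→{W}, P→{N, R, T}, R→{P, T}, S→{U}, U→{P}, V→{U, V}; now {N, P, R, T, U, V, W}.
Read '1': N→{N, R}, P→{N, W}, R→{S}, T→{U}, U→{S, U, V}, V→{S, U, V}, W→{R, S}; now {N, R, S, U, V, W}.
Read '1': N→{N, R}, R→{S}, S→∅, U→{S, U, V}, V→{S, U, V}, W→{R, S}; now {N, R, S, U, V}.
Read '0': N→{U}, R→{R, V}, S→{T, U, V}, U→{N, P}, V→{P, U}; now {N, P, R, T, U, V}.
Read '1': N→{N, R}, P→{N, W}, R→{S}, T→{U}, U→{S, U, V}, V→{S, U, V}; now {N, R, S, U, V, W}.
State V is in {N, R, S, U, V, W}.

Yes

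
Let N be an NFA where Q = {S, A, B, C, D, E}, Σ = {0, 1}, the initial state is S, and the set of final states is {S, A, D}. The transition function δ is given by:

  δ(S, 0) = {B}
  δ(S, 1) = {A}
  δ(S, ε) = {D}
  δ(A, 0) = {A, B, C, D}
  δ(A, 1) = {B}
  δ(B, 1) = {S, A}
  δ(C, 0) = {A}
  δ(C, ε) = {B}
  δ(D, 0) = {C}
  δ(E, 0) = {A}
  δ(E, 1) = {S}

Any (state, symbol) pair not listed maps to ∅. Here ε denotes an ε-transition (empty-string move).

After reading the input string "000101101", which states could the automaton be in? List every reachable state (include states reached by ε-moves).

{S, A, B, D}

Start: ε-closure({S}) = {S, D}.
Read '0': {S, D} → {B, C}.
Read '0': {B, C} → {A}.
Read '0': {A} → {A, B, C, D}.
Read '1': {A, B, C, D} → {S, A, B, D}.
Read '0': {S, A, B, D} → {A, B, C, D}.
Read '1': {A, B, C, D} → {S, A, B, D}.
Read '1': {S, A, B, D} → {S, A, B, D}.
Read '0': {S, A, B, D} → {A, B, C, D}.
Read '1': {A, B, C, D} → {S, A, B, D}.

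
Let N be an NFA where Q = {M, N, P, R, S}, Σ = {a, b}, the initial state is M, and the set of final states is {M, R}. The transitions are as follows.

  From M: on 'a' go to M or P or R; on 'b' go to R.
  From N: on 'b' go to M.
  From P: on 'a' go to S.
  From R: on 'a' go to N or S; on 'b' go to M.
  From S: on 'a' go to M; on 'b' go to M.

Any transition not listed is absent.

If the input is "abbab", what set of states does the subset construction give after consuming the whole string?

Start in {M}.
Read 'a': {M} → {M, P, R}.
Read 'b': {M, P, R} → {M, R}.
Read 'b': {M, R} → {M, R}.
Read 'a': {M, R} → {M, N, P, R, S}.
Read 'b': {M, N, P, R, S} → {M, R}.

{M, R}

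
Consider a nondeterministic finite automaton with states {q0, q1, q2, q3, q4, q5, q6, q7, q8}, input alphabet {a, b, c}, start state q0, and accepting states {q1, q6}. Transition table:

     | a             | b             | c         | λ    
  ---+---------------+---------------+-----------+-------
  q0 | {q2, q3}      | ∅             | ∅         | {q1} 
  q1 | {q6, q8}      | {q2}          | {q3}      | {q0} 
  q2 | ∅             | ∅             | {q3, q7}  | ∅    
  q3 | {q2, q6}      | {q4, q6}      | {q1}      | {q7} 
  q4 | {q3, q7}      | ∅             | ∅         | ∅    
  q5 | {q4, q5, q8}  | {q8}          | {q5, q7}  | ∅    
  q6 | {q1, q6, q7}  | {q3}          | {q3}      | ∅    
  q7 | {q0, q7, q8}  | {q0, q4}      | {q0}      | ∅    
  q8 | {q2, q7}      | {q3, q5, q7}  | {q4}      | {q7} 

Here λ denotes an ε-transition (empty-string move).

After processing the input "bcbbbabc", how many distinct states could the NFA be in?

5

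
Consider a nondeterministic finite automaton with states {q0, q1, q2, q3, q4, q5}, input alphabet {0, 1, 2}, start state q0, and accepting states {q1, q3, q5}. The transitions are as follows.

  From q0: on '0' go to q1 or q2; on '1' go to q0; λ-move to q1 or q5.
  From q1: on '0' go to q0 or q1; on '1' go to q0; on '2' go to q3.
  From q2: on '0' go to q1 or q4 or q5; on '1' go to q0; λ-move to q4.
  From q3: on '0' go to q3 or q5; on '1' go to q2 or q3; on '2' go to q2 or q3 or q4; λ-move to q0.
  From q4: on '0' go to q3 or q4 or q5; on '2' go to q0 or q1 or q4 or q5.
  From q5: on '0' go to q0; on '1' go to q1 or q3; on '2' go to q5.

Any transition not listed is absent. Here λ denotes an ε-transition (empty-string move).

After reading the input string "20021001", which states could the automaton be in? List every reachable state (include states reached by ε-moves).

{q0, q1, q2, q3, q4, q5}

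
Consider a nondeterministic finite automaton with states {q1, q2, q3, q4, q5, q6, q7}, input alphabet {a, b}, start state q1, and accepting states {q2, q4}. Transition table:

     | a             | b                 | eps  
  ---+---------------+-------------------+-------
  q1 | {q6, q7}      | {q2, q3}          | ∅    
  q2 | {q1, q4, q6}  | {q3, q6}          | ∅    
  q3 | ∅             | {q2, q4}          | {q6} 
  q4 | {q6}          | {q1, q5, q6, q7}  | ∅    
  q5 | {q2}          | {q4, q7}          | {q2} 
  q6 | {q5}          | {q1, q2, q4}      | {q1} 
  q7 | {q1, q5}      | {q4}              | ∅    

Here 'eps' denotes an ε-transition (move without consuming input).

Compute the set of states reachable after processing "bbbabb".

{q1, q2, q3, q4, q5, q6, q7}

Start in {q1}.
Read 'b': {q1} → {q1, q2, q3, q6}.
Read 'b': {q1, q2, q3, q6} → {q1, q2, q3, q4, q6}.
Read 'b': {q1, q2, q3, q4, q6} → {q1, q2, q3, q4, q5, q6, q7}.
Read 'a': {q1, q2, q3, q4, q5, q6, q7} → {q1, q2, q4, q5, q6, q7}.
Read 'b': {q1, q2, q4, q5, q6, q7} → {q1, q2, q3, q4, q5, q6, q7}.
Read 'b': {q1, q2, q3, q4, q5, q6, q7} → {q1, q2, q3, q4, q5, q6, q7}.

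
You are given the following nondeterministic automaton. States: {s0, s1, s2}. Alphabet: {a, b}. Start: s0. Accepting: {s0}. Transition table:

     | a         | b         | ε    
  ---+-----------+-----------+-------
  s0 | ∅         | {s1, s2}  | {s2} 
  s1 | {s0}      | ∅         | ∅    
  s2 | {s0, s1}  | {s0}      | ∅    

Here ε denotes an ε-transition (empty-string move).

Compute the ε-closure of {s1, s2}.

Begin with {s1, s2}.
No ε-moves leave this set, so the closure equals the set itself.

{s1, s2}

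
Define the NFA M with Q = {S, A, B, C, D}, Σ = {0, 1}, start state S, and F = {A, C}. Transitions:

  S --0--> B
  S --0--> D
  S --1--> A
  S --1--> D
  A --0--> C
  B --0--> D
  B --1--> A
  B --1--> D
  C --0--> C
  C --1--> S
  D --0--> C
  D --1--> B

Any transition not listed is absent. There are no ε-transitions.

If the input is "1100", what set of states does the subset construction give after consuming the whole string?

{C}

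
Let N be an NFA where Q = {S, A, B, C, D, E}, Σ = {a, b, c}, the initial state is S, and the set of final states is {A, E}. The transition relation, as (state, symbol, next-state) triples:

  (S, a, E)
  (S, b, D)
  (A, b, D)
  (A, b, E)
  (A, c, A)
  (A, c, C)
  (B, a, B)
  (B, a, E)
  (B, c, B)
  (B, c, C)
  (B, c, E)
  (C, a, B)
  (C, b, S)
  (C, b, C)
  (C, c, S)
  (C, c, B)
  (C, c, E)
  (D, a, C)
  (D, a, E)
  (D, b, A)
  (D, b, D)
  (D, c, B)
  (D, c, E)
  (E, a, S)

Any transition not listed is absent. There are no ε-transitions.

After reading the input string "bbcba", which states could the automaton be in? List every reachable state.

{S, B, C, E}

Start in {S}.
Read 'b': S→{D}; now {D}.
Read 'b': D→{A, D}; now {A, D}.
Read 'c': A→{A, C}, D→{B, E}; now {A, B, C, E}.
Read 'b': A→{D, E}, B→∅, C→{S, C}, E→∅; now {S, C, D, E}.
Read 'a': S→{E}, C→{B}, D→{C, E}, E→{S}; now {S, B, C, E}.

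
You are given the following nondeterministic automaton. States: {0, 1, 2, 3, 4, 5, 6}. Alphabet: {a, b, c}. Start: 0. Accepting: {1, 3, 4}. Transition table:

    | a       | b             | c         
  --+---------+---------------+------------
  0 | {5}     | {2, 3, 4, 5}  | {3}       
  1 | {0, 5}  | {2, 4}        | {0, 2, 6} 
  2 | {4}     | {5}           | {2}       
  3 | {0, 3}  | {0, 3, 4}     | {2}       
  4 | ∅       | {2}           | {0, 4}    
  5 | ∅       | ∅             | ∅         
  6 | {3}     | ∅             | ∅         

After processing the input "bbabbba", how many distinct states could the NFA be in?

4

Start in {0}.
Read 'b': 0→{2, 3, 4, 5}; now {2, 3, 4, 5}.
Read 'b': 2→{5}, 3→{0, 3, 4}, 4→{2}, 5→∅; now {0, 2, 3, 4, 5}.
Read 'a': 0→{5}, 2→{4}, 3→{0, 3}, 4→∅, 5→∅; now {0, 3, 4, 5}.
Read 'b': 0→{2, 3, 4, 5}, 3→{0, 3, 4}, 4→{2}, 5→∅; now {0, 2, 3, 4, 5}.
Read 'b': 0→{2, 3, 4, 5}, 2→{5}, 3→{0, 3, 4}, 4→{2}, 5→∅; now {0, 2, 3, 4, 5}.
Read 'b': 0→{2, 3, 4, 5}, 2→{5}, 3→{0, 3, 4}, 4→{2}, 5→∅; now {0, 2, 3, 4, 5}.
Read 'a': 0→{5}, 2→{4}, 3→{0, 3}, 4→∅, 5→∅; now {0, 3, 4, 5}.
That set has 4 states.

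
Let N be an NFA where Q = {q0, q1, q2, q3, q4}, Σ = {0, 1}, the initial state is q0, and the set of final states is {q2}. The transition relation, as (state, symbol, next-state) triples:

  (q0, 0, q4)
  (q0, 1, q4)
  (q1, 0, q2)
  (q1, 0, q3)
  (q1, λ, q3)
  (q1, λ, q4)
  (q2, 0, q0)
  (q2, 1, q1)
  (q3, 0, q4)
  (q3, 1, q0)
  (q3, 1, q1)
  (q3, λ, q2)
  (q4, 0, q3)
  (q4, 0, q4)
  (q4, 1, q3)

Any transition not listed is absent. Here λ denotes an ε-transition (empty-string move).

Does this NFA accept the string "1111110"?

Start in {q0}.
Read '1': {q0} → {q4}.
Read '1': {q4} → {q2, q3}.
Read '1': {q2, q3} → {q0, q1, q2, q3, q4}.
Read '1': {q0, q1, q2, q3, q4} → {q0, q1, q2, q3, q4}.
Read '1': {q0, q1, q2, q3, q4} → {q0, q1, q2, q3, q4}.
Read '1': {q0, q1, q2, q3, q4} → {q0, q1, q2, q3, q4}.
Read '0': {q0, q1, q2, q3, q4} → {q0, q2, q3, q4}.
The final set {q0, q2, q3, q4} contains the accepting state q2.

Yes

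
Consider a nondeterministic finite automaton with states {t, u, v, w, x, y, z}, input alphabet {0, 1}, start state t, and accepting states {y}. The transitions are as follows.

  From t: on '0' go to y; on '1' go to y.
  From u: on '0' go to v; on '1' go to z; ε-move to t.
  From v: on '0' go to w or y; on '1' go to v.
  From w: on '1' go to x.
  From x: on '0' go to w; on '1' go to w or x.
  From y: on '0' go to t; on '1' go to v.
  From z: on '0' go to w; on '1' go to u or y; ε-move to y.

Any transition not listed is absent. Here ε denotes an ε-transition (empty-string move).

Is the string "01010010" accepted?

No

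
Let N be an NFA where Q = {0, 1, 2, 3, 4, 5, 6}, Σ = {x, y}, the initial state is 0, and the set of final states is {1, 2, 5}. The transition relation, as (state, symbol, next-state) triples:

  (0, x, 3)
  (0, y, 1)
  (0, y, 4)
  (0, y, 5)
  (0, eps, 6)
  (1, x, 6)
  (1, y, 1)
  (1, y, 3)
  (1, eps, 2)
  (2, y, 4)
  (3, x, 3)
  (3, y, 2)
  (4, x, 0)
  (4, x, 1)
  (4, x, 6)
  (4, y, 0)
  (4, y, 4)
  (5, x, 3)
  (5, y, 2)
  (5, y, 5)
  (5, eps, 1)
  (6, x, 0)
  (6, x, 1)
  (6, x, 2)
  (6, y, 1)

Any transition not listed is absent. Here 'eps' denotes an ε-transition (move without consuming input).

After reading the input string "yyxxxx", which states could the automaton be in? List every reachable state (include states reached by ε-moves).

{0, 1, 2, 3, 6}

Start: ε-closure({0}) = {0, 6}.
Read 'y': {0, 6} → {1, 2, 4, 5}.
Read 'y': {1, 2, 4, 5} → {0, 1, 2, 3, 4, 5, 6}.
Read 'x': {0, 1, 2, 3, 4, 5, 6} → {0, 1, 2, 3, 6}.
Read 'x': {0, 1, 2, 3, 6} → {0, 1, 2, 3, 6}.
Read 'x': {0, 1, 2, 3, 6} → {0, 1, 2, 3, 6}.
Read 'x': {0, 1, 2, 3, 6} → {0, 1, 2, 3, 6}.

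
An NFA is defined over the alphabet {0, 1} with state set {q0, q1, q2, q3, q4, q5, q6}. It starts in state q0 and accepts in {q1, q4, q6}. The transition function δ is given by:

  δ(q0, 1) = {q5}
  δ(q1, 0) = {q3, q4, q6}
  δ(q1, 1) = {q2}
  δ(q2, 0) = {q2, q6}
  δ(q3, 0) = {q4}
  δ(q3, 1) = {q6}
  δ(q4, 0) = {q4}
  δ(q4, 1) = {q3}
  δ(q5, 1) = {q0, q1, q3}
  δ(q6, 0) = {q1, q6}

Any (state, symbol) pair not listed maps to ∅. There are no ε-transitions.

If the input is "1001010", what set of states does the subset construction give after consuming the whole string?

∅

Start in {q0}.
Read '1': {q0} → {q5}.
Read '0': {q5} → ∅.
The set is empty and remains empty for the remaining 5 symbols.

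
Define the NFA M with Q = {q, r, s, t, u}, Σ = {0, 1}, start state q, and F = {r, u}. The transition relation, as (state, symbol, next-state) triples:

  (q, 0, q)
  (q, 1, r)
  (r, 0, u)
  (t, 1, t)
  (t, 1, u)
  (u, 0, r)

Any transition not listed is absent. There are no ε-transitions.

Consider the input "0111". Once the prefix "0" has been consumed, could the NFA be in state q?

Start in {q}.
Read '0': q→{q}; now {q}.
State q is in {q}.

Yes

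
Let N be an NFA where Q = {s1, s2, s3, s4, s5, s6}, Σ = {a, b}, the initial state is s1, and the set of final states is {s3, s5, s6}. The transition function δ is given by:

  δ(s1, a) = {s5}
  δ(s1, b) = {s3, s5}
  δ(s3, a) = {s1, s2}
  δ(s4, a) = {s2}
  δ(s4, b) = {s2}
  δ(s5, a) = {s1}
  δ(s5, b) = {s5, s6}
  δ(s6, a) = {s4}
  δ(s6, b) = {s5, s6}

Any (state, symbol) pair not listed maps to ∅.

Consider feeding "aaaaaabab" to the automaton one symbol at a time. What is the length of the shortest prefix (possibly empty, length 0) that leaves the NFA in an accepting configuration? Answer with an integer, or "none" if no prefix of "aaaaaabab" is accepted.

1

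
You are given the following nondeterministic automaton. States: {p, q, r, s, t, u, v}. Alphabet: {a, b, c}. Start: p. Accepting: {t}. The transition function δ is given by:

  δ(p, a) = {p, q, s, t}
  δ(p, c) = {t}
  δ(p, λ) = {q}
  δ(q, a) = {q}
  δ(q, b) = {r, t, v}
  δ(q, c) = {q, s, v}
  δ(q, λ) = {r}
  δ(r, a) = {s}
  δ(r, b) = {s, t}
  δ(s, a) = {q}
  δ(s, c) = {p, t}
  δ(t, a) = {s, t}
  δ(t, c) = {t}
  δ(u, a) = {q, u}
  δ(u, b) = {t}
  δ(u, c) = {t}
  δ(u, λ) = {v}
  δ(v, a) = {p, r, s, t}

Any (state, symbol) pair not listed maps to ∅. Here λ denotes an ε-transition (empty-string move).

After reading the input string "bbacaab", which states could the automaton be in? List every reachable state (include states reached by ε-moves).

Start: ε-closure({p}) = {p, q, r}.
Read 'b': {p, q, r} → {r, s, t, v}.
Read 'b': {r, s, t, v} → {s, t}.
Read 'a': {s, t} → {q, r, s, t}.
Read 'c': {q, r, s, t} → {p, q, r, s, t, v}.
Read 'a': {p, q, r, s, t, v} → {p, q, r, s, t}.
Read 'a': {p, q, r, s, t} → {p, q, r, s, t}.
Read 'b': {p, q, r, s, t} → {r, s, t, v}.

{r, s, t, v}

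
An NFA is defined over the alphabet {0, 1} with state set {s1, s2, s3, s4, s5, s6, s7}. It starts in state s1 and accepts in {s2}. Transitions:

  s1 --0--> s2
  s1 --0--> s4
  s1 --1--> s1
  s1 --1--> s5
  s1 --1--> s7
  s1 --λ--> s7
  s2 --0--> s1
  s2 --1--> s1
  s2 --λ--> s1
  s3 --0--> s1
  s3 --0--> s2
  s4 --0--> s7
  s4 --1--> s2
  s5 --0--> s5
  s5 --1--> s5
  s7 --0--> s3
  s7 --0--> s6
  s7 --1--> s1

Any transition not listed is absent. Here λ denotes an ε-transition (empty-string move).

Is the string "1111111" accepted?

Start: ε-closure({s1}) = {s1, s7}.
Read '1': {s1, s7} → {s1, s5, s7}.
Read '1': {s1, s5, s7} → {s1, s5, s7}.
Read '1': {s1, s5, s7} → {s1, s5, s7}.
Read '1': {s1, s5, s7} → {s1, s5, s7}.
Read '1': {s1, s5, s7} → {s1, s5, s7}.
Read '1': {s1, s5, s7} → {s1, s5, s7}.
Read '1': {s1, s5, s7} → {s1, s5, s7}.
The final set {s1, s5, s7} contains no accepting state.

No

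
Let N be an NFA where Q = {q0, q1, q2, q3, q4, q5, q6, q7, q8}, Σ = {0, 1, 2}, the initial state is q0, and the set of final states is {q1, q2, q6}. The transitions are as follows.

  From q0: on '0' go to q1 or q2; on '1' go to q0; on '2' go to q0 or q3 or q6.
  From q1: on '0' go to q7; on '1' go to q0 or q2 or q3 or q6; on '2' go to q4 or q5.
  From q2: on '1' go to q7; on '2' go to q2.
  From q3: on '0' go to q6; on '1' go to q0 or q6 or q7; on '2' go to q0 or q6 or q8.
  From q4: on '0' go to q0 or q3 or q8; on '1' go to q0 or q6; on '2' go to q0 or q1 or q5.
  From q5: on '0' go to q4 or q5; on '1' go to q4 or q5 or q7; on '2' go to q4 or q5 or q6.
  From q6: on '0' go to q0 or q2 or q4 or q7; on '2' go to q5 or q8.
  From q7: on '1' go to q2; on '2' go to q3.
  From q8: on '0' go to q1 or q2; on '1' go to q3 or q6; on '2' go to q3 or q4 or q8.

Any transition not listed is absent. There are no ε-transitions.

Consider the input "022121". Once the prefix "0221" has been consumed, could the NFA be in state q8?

No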